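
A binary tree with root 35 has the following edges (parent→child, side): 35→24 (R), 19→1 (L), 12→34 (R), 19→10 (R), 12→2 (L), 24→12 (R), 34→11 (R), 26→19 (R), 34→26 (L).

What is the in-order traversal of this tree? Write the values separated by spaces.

35 24 2 12 26 1 19 10 34 11

In-order visits the left subtree, then the node, then the right subtree.
At 35: no left child.
Visit 35.
At 35: go right to 24.
  At 24: no left child.
  Visit 24.
  At 24: go right to 12.
    At 12: go left to 2.
      2 is a leaf — visit 2.
    Visit 12.
    At 12: go right to 34.
      At 34: go left to 26.
        At 26: no left child.
        Visit 26.
        At 26: go right to 19.
          At 19: go left to 1.
            1 is a leaf — visit 1.
          Visit 19.
          At 19: go right to 10.
            10 is a leaf — visit 10.
      Visit 34.
      At 34: go right to 11.
        11 is a leaf — visit 11.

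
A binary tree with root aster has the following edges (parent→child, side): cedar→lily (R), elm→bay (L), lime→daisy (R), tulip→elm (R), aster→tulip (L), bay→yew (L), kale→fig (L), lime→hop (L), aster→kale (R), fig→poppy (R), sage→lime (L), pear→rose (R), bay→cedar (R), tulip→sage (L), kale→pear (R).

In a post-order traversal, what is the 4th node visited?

sage

Post-order visits the left subtree, then the right subtree, then the node.
At aster: go left to tulip.
  At tulip: go left to sage.
    At sage: go left to lime.
      At lime: go left to hop.
        hop is a leaf — visit hop.
      At lime: go right to daisy.
        daisy is a leaf — visit daisy.
      Visit lime.
    At sage: no right child.
    Visit sage.
  At tulip: go right to elm.
    At elm: go left to bay.
      At bay: go left to yew.
        yew is a leaf — visit yew.
      At bay: go right to cedar.
        At cedar: no left child.
        At cedar: go right to lily.
          lily is a leaf — visit lily.
        Visit cedar.
      Visit bay.
    At elm: no right child.
    Visit elm.
  Visit tulip.
At aster: go right to kale.
  At kale: go left to fig.
    At fig: no left child.
    At fig: go right to poppy.
      poppy is a leaf — visit poppy.
    Visit fig.
  At kale: go right to pear.
    At pear: no left child.
    At pear: go right to rose.
      rose is a leaf — visit rose.
    Visit pear.
  Visit kale.
Visit aster.
Full post-order sequence: hop, daisy, lime, sage, yew, lily, cedar, bay, elm, tulip, poppy, fig, rose, pear, kale, aster.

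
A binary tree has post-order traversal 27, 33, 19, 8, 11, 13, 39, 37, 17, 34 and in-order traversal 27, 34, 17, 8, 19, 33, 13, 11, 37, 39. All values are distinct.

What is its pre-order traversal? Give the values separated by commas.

The last element of post-order is the root; it splits in-order into left and right subtrees.
Root 34: left subtree has 1 node {27}, right has 8 {17, 8, 19, 33, 13, 11, 37, 39}.
  Root 17: left subtree has 0 nodes { }, right has 7 {8, 19, 33, 13, 11, 37, 39}.
    Root 37: left subtree has 5 nodes {8, 19, 33, 13, 11}, right has 1 {39}.
      Root 13: left subtree has 3 nodes {8, 19, 33}, right has 1 {11}.
        Root 8: left subtree has 0 nodes { }, right has 2 {19, 33}.
          Root 19: left subtree has 0 nodes { }, right has 1 {33}.

34, 27, 17, 37, 13, 8, 19, 33, 11, 39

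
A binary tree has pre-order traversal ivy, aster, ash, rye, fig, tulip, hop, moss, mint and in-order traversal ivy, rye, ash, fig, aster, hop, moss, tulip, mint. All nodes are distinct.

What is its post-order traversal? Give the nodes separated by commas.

The first element of pre-order is the root; it splits in-order into left and right subtrees.
Root ivy: left subtree has 0 nodes { }, right has 8 {rye, ash, fig, aster, hop, moss, tulip, mint}.
  Root aster: left subtree has 3 nodes {rye, ash, fig}, right has 4 {hop, moss, tulip, mint}.
    Root ash: left subtree has 1 node {rye}, right has 1 {fig}.
    Root tulip: left subtree has 2 nodes {hop, moss}, right has 1 {mint}.
      Root hop: left subtree has 0 nodes { }, right has 1 {moss}.

rye, fig, ash, moss, hop, mint, tulip, aster, ivy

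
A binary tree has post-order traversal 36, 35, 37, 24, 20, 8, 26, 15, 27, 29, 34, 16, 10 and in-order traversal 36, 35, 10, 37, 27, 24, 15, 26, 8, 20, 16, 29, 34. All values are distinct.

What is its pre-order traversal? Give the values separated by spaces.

10 35 36 16 27 37 15 24 26 8 20 34 29

The last element of post-order is the root; it splits in-order into left and right subtrees.
Root 10: left subtree has 2 nodes {36, 35}, right has 10 {37, 27, 24, 15, 26, 8, 20, 16, 29, 34}.
  Root 35: left subtree has 1 node {36}, right has 0 { }.
  Root 16: left subtree has 7 nodes {37, 27, 24, 15, 26, 8, 20}, right has 2 {29, 34}.
    Root 27: left subtree has 1 node {37}, right has 5 {24, 15, 26, 8, 20}.
      Root 15: left subtree has 1 node {24}, right has 3 {26, 8, 20}.
        Root 26: left subtree has 0 nodes { }, right has 2 {8, 20}.
          Root 8: left subtree has 0 nodes { }, right has 1 {20}.
    Root 34: left subtree has 1 node {29}, right has 0 { }.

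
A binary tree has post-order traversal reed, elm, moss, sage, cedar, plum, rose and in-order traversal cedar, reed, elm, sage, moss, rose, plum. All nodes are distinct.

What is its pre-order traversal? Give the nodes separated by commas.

The last element of post-order is the root; it splits in-order into left and right subtrees.
Root rose: left subtree has 5 nodes {cedar, reed, elm, sage, moss}, right has 1 {plum}.
  Root cedar: left subtree has 0 nodes { }, right has 4 {reed, elm, sage, moss}.
    Root sage: left subtree has 2 nodes {reed, elm}, right has 1 {moss}.
      Root elm: left subtree has 1 node {reed}, right has 0 { }.

rose, cedar, sage, elm, reed, moss, plum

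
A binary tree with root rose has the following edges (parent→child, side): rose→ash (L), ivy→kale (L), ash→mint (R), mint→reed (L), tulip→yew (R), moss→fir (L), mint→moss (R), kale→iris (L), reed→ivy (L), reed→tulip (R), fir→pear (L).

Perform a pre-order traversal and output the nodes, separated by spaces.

rose ash mint reed ivy kale iris tulip yew moss fir pear

Pre-order visits the node, then its left subtree, then its right subtree.
Visit rose.
At rose: go left to ash.
  Visit ash.
  At ash: no left child.
  At ash: go right to mint.
    Visit mint.
    At mint: go left to reed.
      Visit reed.
      At reed: go left to ivy.
        Visit ivy.
        At ivy: go left to kale.
          Visit kale.
          At kale: go left to iris.
            iris is a leaf — visit iris.
          At kale: no right child.
        At ivy: no right child.
      At reed: go right to tulip.
        Visit tulip.
        At tulip: no left child.
        At tulip: go right to yew.
          yew is a leaf — visit yew.
    At mint: go right to moss.
      Visit moss.
      At moss: go left to fir.
        Visit fir.
        At fir: go left to pear.
          pear is a leaf — visit pear.
        At fir: no right child.
      At moss: no right child.
At rose: no right child.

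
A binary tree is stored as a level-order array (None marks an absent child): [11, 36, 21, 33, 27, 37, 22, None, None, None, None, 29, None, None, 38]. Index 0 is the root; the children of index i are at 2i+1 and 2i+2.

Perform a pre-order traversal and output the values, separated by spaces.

Pre-order visits the node, then its left subtree, then its right subtree.
Visit 11.
At 11: go left to 36.
  Visit 36.
  At 36: go left to 33.
    33 is a leaf — visit 33.
  At 36: go right to 27.
    27 is a leaf — visit 27.
At 11: go right to 21.
  Visit 21.
  At 21: go left to 37.
    Visit 37.
    At 37: go left to 29.
      29 is a leaf — visit 29.
    At 37: no right child.
  At 21: go right to 22.
    Visit 22.
    At 22: no left child.
    At 22: go right to 38.
      38 is a leaf — visit 38.

11 36 33 27 21 37 29 22 38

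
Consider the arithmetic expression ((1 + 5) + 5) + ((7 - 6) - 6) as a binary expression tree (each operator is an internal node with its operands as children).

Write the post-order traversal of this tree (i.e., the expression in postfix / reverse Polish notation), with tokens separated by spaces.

Post-order on an expression tree gives postfix notation: for each operator, emit left operand, right operand, then the operator.

1 5 + 5 + 7 6 - 6 - +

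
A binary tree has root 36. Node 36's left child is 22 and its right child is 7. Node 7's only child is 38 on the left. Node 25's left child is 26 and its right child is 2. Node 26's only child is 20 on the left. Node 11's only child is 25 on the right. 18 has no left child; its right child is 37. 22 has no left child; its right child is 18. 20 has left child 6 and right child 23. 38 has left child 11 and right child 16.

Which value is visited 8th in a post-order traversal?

2

Post-order visits the left subtree, then the right subtree, then the node.
At 36: go left to 22.
  At 22: no left child.
  At 22: go right to 18.
    At 18: no left child.
    At 18: go right to 37.
      37 is a leaf — visit 37.
    Visit 18.
  Visit 22.
At 36: go right to 7.
  At 7: go left to 38.
    At 38: go left to 11.
      At 11: no left child.
      At 11: go right to 25.
        At 25: go left to 26.
          At 26: go left to 20.
            At 20: go left to 6.
              6 is a leaf — visit 6.
            At 20: go right to 23.
              23 is a leaf — visit 23.
            Visit 20.
          At 26: no right child.
          Visit 26.
        At 25: go right to 2.
          2 is a leaf — visit 2.
        Visit 25.
      Visit 11.
    At 38: go right to 16.
      16 is a leaf — visit 16.
    Visit 38.
  At 7: no right child.
  Visit 7.
Visit 36.
Full post-order sequence: 37, 18, 22, 6, 23, 20, 26, 2, 25, 11, 16, 38, 7, 36.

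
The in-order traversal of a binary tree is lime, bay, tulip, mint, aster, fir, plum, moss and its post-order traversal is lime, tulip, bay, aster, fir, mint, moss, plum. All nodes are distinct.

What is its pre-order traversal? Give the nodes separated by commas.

The last element of post-order is the root; it splits in-order into left and right subtrees.
Root plum: left subtree has 6 nodes {lime, bay, tulip, mint, aster, fir}, right has 1 {moss}.
  Root mint: left subtree has 3 nodes {lime, bay, tulip}, right has 2 {aster, fir}.
    Root bay: left subtree has 1 node {lime}, right has 1 {tulip}.
    Root fir: left subtree has 1 node {aster}, right has 0 { }.

plum, mint, bay, lime, tulip, fir, aster, moss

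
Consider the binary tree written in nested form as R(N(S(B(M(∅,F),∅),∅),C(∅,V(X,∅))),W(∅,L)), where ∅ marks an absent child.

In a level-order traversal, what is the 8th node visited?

V

Level-order visits nodes level by level from the root, left to right within each level.
Level 0: R
Level 1: N, W
Level 2: S, C, L
Level 3: B, V
Level 4: M, X
Level 5: F
Full level-order sequence: R, N, W, S, C, L, B, V, M, X, F.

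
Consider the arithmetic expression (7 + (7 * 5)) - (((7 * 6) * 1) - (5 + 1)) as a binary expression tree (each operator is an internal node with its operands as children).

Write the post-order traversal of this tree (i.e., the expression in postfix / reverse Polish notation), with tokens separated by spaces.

7 7 5 * + 7 6 * 1 * 5 1 + - -

Post-order on an expression tree gives postfix notation: for each operator, emit left operand, right operand, then the operator.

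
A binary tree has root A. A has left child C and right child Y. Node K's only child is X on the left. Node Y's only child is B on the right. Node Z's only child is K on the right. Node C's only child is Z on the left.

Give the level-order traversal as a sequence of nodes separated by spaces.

Level-order visits nodes level by level from the root, left to right within each level.
Level 0: A
Level 1: C, Y
Level 2: Z, B
Level 3: K
Level 4: X

A C Y Z B K X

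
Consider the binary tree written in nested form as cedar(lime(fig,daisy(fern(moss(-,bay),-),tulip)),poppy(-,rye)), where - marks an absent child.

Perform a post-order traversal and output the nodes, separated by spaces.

fig bay moss fern tulip daisy lime rye poppy cedar

Post-order visits the left subtree, then the right subtree, then the node.
At cedar: go left to lime.
  At lime: go left to fig.
    fig is a leaf — visit fig.
  At lime: go right to daisy.
    At daisy: go left to fern.
      At fern: go left to moss.
        At moss: no left child.
        At moss: go right to bay.
          bay is a leaf — visit bay.
        Visit moss.
      At fern: no right child.
      Visit fern.
    At daisy: go right to tulip.
      tulip is a leaf — visit tulip.
    Visit daisy.
  Visit lime.
At cedar: go right to poppy.
  At poppy: no left child.
  At poppy: go right to rye.
    rye is a leaf — visit rye.
  Visit poppy.
Visit cedar.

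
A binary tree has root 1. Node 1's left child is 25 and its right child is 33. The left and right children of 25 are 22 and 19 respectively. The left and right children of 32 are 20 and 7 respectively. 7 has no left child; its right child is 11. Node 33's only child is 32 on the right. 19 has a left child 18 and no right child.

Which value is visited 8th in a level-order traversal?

20

Level-order visits nodes level by level from the root, left to right within each level.
Level 0: 1
Level 1: 25, 33
Level 2: 22, 19, 32
Level 3: 18, 20, 7
Level 4: 11
Full level-order sequence: 1, 25, 33, 22, 19, 32, 18, 20, 7, 11.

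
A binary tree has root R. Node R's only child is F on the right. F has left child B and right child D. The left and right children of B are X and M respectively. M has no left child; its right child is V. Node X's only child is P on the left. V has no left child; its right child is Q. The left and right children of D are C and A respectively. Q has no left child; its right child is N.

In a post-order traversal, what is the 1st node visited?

Post-order visits the left subtree, then the right subtree, then the node.
At R: no left child.
At R: go right to F.
  At F: go left to B.
    At B: go left to X.
      At X: go left to P.
        P is a leaf — visit P.
      At X: no right child.
      Visit X.
    At B: go right to M.
      At M: no left child.
      At M: go right to V.
        At V: no left child.
        At V: go right to Q.
          At Q: no left child.
          At Q: go right to N.
            N is a leaf — visit N.
          Visit Q.
        Visit V.
      Visit M.
    Visit B.
  At F: go right to D.
    At D: go left to C.
      C is a leaf — visit C.
    At D: go right to A.
      A is a leaf — visit A.
    Visit D.
  Visit F.
Visit R.
Full post-order sequence: P, X, N, Q, V, M, B, C, A, D, F, R.

P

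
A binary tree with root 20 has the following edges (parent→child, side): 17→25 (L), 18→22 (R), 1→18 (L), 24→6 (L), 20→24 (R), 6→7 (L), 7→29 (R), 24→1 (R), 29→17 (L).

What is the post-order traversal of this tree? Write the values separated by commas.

25, 17, 29, 7, 6, 22, 18, 1, 24, 20

Post-order visits the left subtree, then the right subtree, then the node.
At 20: no left child.
At 20: go right to 24.
  At 24: go left to 6.
    At 6: go left to 7.
      At 7: no left child.
      At 7: go right to 29.
        At 29: go left to 17.
          At 17: go left to 25.
            25 is a leaf — visit 25.
          At 17: no right child.
          Visit 17.
        At 29: no right child.
        Visit 29.
      Visit 7.
    At 6: no right child.
    Visit 6.
  At 24: go right to 1.
    At 1: go left to 18.
      At 18: no left child.
      At 18: go right to 22.
        22 is a leaf — visit 22.
      Visit 18.
    At 1: no right child.
    Visit 1.
  Visit 24.
Visit 20.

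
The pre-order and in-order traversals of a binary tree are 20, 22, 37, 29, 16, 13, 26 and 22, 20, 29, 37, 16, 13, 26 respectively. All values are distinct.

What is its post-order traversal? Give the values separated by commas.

22, 29, 26, 13, 16, 37, 20

The first element of pre-order is the root; it splits in-order into left and right subtrees.
Root 20: left subtree has 1 node {22}, right has 5 {29, 37, 16, 13, 26}.
  Root 37: left subtree has 1 node {29}, right has 3 {16, 13, 26}.
    Root 16: left subtree has 0 nodes { }, right has 2 {13, 26}.
      Root 13: left subtree has 0 nodes { }, right has 1 {26}.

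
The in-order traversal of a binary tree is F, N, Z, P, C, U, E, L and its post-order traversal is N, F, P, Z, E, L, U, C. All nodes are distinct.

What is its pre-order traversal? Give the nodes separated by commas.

The last element of post-order is the root; it splits in-order into left and right subtrees.
Root C: left subtree has 4 nodes {F, N, Z, P}, right has 3 {U, E, L}.
  Root Z: left subtree has 2 nodes {F, N}, right has 1 {P}.
    Root F: left subtree has 0 nodes { }, right has 1 {N}.
  Root U: left subtree has 0 nodes { }, right has 2 {E, L}.
    Root L: left subtree has 1 node {E}, right has 0 { }.

C, Z, F, N, P, U, L, E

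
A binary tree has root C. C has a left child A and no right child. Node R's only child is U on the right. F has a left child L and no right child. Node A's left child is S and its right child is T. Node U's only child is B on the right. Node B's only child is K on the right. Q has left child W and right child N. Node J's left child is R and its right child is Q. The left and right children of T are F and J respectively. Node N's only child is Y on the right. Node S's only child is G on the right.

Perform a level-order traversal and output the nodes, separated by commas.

C, A, S, T, G, F, J, L, R, Q, U, W, N, B, Y, K

Level-order visits nodes level by level from the root, left to right within each level.
Level 0: C
Level 1: A
Level 2: S, T
Level 3: G, F, J
Level 4: L, R, Q
Level 5: U, W, N
Level 6: B, Y
Level 7: K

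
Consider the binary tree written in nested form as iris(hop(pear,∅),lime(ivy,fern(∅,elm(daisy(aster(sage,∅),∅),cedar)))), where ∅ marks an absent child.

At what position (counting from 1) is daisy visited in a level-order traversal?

Level-order visits nodes level by level from the root, left to right within each level.
Level 0: iris
Level 1: hop, lime
Level 2: pear, ivy, fern
Level 3: elm
Level 4: daisy, cedar
Level 5: aster
Level 6: sage
Full level-order sequence: iris, hop, lime, pear, ivy, fern, elm, daisy, cedar, aster, sage.

8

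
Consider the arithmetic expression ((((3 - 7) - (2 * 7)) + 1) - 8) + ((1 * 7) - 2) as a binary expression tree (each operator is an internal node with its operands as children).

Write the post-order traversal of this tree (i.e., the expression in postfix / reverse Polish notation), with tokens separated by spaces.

Post-order on an expression tree gives postfix notation: for each operator, emit left operand, right operand, then the operator.

3 7 - 2 7 * - 1 + 8 - 1 7 * 2 - +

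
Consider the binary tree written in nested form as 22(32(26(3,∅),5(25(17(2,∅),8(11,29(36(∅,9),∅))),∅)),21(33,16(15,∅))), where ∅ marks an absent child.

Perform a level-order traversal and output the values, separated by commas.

22, 32, 21, 26, 5, 33, 16, 3, 25, 15, 17, 8, 2, 11, 29, 36, 9

Level-order visits nodes level by level from the root, left to right within each level.
Level 0: 22
Level 1: 32, 21
Level 2: 26, 5, 33, 16
Level 3: 3, 25, 15
Level 4: 17, 8
Level 5: 2, 11, 29
Level 6: 36
Level 7: 9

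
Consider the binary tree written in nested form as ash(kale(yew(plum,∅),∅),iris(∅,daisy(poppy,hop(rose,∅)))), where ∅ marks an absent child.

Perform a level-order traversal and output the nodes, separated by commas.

Level-order visits nodes level by level from the root, left to right within each level.
Level 0: ash
Level 1: kale, iris
Level 2: yew, daisy
Level 3: plum, poppy, hop
Level 4: rose

ash, kale, iris, yew, daisy, plum, poppy, hop, rose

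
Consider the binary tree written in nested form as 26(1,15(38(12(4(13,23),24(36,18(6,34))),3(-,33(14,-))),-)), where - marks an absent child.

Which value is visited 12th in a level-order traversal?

Level-order visits nodes level by level from the root, left to right within each level.
Level 0: 26
Level 1: 1, 15
Level 2: 38
Level 3: 12, 3
Level 4: 4, 24, 33
Level 5: 13, 23, 36, 18, 14
Level 6: 6, 34
Full level-order sequence: 26, 1, 15, 38, 12, 3, 4, 24, 33, 13, 23, 36, 18, 14, 6, 34.

36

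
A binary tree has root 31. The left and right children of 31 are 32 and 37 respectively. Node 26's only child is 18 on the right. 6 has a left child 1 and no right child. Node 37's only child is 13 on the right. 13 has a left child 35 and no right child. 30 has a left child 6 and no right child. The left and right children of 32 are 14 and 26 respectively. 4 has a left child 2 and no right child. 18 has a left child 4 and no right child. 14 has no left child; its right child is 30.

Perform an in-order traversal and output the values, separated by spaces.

In-order visits the left subtree, then the node, then the right subtree.
At 31: go left to 32.
  At 32: go left to 14.
    At 14: no left child.
    Visit 14.
    At 14: go right to 30.
      At 30: go left to 6.
        At 6: go left to 1.
          1 is a leaf — visit 1.
        Visit 6.
        At 6: no right child.
      Visit 30.
      At 30: no right child.
  Visit 32.
  At 32: go right to 26.
    At 26: no left child.
    Visit 26.
    At 26: go right to 18.
      At 18: go left to 4.
        At 4: go left to 2.
          2 is a leaf — visit 2.
        Visit 4.
        At 4: no right child.
      Visit 18.
      At 18: no right child.
Visit 31.
At 31: go right to 37.
  At 37: no left child.
  Visit 37.
  At 37: go right to 13.
    At 13: go left to 35.
      35 is a leaf — visit 35.
    Visit 13.
    At 13: no right child.

14 1 6 30 32 26 2 4 18 31 37 35 13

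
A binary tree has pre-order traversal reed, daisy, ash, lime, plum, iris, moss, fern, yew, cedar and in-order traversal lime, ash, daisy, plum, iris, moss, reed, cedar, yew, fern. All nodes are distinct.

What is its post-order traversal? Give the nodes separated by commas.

lime, ash, moss, iris, plum, daisy, cedar, yew, fern, reed

The first element of pre-order is the root; it splits in-order into left and right subtrees.
Root reed: left subtree has 6 nodes {lime, ash, daisy, plum, iris, moss}, right has 3 {cedar, yew, fern}.
  Root daisy: left subtree has 2 nodes {lime, ash}, right has 3 {plum, iris, moss}.
    Root ash: left subtree has 1 node {lime}, right has 0 { }.
    Root plum: left subtree has 0 nodes { }, right has 2 {iris, moss}.
      Root iris: left subtree has 0 nodes { }, right has 1 {moss}.
  Root fern: left subtree has 2 nodes {cedar, yew}, right has 0 { }.
    Root yew: left subtree has 1 node {cedar}, right has 0 { }.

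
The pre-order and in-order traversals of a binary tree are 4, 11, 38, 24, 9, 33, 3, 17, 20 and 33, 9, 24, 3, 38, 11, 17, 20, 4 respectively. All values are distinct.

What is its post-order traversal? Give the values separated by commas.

33, 9, 3, 24, 38, 20, 17, 11, 4

The first element of pre-order is the root; it splits in-order into left and right subtrees.
Root 4: left subtree has 8 nodes {33, 9, 24, 3, 38, 11, 17, 20}, right has 0 { }.
  Root 11: left subtree has 5 nodes {33, 9, 24, 3, 38}, right has 2 {17, 20}.
    Root 38: left subtree has 4 nodes {33, 9, 24, 3}, right has 0 { }.
      Root 24: left subtree has 2 nodes {33, 9}, right has 1 {3}.
        Root 9: left subtree has 1 node {33}, right has 0 { }.
    Root 17: left subtree has 0 nodes { }, right has 1 {20}.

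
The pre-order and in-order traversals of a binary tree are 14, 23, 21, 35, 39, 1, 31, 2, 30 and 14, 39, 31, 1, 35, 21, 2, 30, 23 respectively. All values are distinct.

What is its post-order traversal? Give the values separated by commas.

31, 1, 39, 35, 30, 2, 21, 23, 14

The first element of pre-order is the root; it splits in-order into left and right subtrees.
Root 14: left subtree has 0 nodes { }, right has 8 {39, 31, 1, 35, 21, 2, 30, 23}.
  Root 23: left subtree has 7 nodes {39, 31, 1, 35, 21, 2, 30}, right has 0 { }.
    Root 21: left subtree has 4 nodes {39, 31, 1, 35}, right has 2 {2, 30}.
      Root 35: left subtree has 3 nodes {39, 31, 1}, right has 0 { }.
        Root 39: left subtree has 0 nodes { }, right has 2 {31, 1}.
          Root 1: left subtree has 1 node {31}, right has 0 { }.
      Root 2: left subtree has 0 nodes { }, right has 1 {30}.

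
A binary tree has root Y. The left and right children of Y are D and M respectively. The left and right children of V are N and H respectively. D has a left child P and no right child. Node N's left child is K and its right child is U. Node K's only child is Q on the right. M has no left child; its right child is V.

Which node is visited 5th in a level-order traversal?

V

Level-order visits nodes level by level from the root, left to right within each level.
Level 0: Y
Level 1: D, M
Level 2: P, V
Level 3: N, H
Level 4: K, U
Level 5: Q
Full level-order sequence: Y, D, M, P, V, N, H, K, U, Q.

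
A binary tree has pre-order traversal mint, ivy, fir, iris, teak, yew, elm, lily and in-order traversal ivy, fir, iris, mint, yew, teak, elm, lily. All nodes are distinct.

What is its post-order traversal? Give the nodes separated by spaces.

The first element of pre-order is the root; it splits in-order into left and right subtrees.
Root mint: left subtree has 3 nodes {ivy, fir, iris}, right has 4 {yew, teak, elm, lily}.
  Root ivy: left subtree has 0 nodes { }, right has 2 {fir, iris}.
    Root fir: left subtree has 0 nodes { }, right has 1 {iris}.
  Root teak: left subtree has 1 node {yew}, right has 2 {elm, lily}.
    Root elm: left subtree has 0 nodes { }, right has 1 {lily}.

iris fir ivy yew lily elm teak mint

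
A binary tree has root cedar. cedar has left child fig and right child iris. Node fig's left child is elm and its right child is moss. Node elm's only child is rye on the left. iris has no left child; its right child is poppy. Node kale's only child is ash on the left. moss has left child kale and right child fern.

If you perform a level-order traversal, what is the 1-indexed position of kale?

Level-order visits nodes level by level from the root, left to right within each level.
Level 0: cedar
Level 1: fig, iris
Level 2: elm, moss, poppy
Level 3: rye, kale, fern
Level 4: ash
Full level-order sequence: cedar, fig, iris, elm, moss, poppy, rye, kale, fern, ash.

8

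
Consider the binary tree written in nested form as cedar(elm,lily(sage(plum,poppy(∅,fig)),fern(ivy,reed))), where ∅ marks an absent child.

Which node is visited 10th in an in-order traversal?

reed

In-order visits the left subtree, then the node, then the right subtree.
At cedar: go left to elm.
  elm is a leaf — visit elm.
Visit cedar.
At cedar: go right to lily.
  At lily: go left to sage.
    At sage: go left to plum.
      plum is a leaf — visit plum.
    Visit sage.
    At sage: go right to poppy.
      At poppy: no left child.
      Visit poppy.
      At poppy: go right to fig.
        fig is a leaf — visit fig.
  Visit lily.
  At lily: go right to fern.
    At fern: go left to ivy.
      ivy is a leaf — visit ivy.
    Visit fern.
    At fern: go right to reed.
      reed is a leaf — visit reed.
Full in-order sequence: elm, cedar, plum, sage, poppy, fig, lily, ivy, fern, reed.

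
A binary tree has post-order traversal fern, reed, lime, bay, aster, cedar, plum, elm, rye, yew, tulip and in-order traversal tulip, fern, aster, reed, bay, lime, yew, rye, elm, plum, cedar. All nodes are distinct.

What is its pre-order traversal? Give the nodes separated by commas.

tulip, yew, aster, fern, bay, reed, lime, rye, elm, plum, cedar

The last element of post-order is the root; it splits in-order into left and right subtrees.
Root tulip: left subtree has 0 nodes { }, right has 10 {fern, aster, reed, bay, lime, yew, rye, elm, plum, cedar}.
  Root yew: left subtree has 5 nodes {fern, aster, reed, bay, lime}, right has 4 {rye, elm, plum, cedar}.
    Root aster: left subtree has 1 node {fern}, right has 3 {reed, bay, lime}.
      Root bay: left subtree has 1 node {reed}, right has 1 {lime}.
    Root rye: left subtree has 0 nodes { }, right has 3 {elm, plum, cedar}.
      Root elm: left subtree has 0 nodes { }, right has 2 {plum, cedar}.
        Root plum: left subtree has 0 nodes { }, right has 1 {cedar}.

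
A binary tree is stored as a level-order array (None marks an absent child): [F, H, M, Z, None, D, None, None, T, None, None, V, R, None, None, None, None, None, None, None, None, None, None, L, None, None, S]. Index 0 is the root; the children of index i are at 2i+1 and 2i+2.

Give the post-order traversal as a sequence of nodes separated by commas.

Post-order visits the left subtree, then the right subtree, then the node.
At F: go left to H.
  At H: go left to Z.
    At Z: no left child.
    At Z: go right to T.
      T is a leaf — visit T.
    Visit Z.
  At H: no right child.
  Visit H.
At F: go right to M.
  At M: go left to D.
    At D: go left to V.
      At V: go left to L.
        L is a leaf — visit L.
      At V: no right child.
      Visit V.
    At D: go right to R.
      At R: no left child.
      At R: go right to S.
        S is a leaf — visit S.
      Visit R.
    Visit D.
  At M: no right child.
  Visit M.
Visit F.

T, Z, H, L, V, S, R, D, M, F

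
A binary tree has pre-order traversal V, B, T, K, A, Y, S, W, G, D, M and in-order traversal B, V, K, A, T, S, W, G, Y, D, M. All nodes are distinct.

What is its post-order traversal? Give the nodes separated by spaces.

B A K G W S M D Y T V

The first element of pre-order is the root; it splits in-order into left and right subtrees.
Root V: left subtree has 1 node {B}, right has 9 {K, A, T, S, W, G, Y, D, M}.
  Root T: left subtree has 2 nodes {K, A}, right has 6 {S, W, G, Y, D, M}.
    Root K: left subtree has 0 nodes { }, right has 1 {A}.
    Root Y: left subtree has 3 nodes {S, W, G}, right has 2 {D, M}.
      Root S: left subtree has 0 nodes { }, right has 2 {W, G}.
        Root W: left subtree has 0 nodes { }, right has 1 {G}.
      Root D: left subtree has 0 nodes { }, right has 1 {M}.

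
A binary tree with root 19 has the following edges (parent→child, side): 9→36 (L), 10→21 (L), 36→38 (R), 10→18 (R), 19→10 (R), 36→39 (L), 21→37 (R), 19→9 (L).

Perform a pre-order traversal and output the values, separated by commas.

Pre-order visits the node, then its left subtree, then its right subtree.
Visit 19.
At 19: go left to 9.
  Visit 9.
  At 9: go left to 36.
    Visit 36.
    At 36: go left to 39.
      39 is a leaf — visit 39.
    At 36: go right to 38.
      38 is a leaf — visit 38.
  At 9: no right child.
At 19: go right to 10.
  Visit 10.
  At 10: go left to 21.
    Visit 21.
    At 21: no left child.
    At 21: go right to 37.
      37 is a leaf — visit 37.
  At 10: go right to 18.
    18 is a leaf — visit 18.

19, 9, 36, 39, 38, 10, 21, 37, 18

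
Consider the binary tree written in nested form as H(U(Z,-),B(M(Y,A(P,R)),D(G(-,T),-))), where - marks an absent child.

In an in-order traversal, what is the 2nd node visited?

U

In-order visits the left subtree, then the node, then the right subtree.
At H: go left to U.
  At U: go left to Z.
    Z is a leaf — visit Z.
  Visit U.
  At U: no right child.
Visit H.
At H: go right to B.
  At B: go left to M.
    At M: go left to Y.
      Y is a leaf — visit Y.
    Visit M.
    At M: go right to A.
      At A: go left to P.
        P is a leaf — visit P.
      Visit A.
      At A: go right to R.
        R is a leaf — visit R.
  Visit B.
  At B: go right to D.
    At D: go left to G.
      At G: no left child.
      Visit G.
      At G: go right to T.
        T is a leaf — visit T.
    Visit D.
    At D: no right child.
Full in-order sequence: Z, U, H, Y, M, P, A, R, B, G, T, D.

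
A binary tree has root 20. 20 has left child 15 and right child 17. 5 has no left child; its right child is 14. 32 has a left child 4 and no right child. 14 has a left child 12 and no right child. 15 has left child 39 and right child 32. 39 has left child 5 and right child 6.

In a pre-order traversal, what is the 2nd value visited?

Pre-order visits the node, then its left subtree, then its right subtree.
Visit 20.
At 20: go left to 15.
  Visit 15.
  At 15: go left to 39.
    Visit 39.
    At 39: go left to 5.
      Visit 5.
      At 5: no left child.
      At 5: go right to 14.
        Visit 14.
        At 14: go left to 12.
          12 is a leaf — visit 12.
        At 14: no right child.
    At 39: go right to 6.
      6 is a leaf — visit 6.
  At 15: go right to 32.
    Visit 32.
    At 32: go left to 4.
      4 is a leaf — visit 4.
    At 32: no right child.
At 20: go right to 17.
  17 is a leaf — visit 17.
Full pre-order sequence: 20, 15, 39, 5, 14, 12, 6, 32, 4, 17.

15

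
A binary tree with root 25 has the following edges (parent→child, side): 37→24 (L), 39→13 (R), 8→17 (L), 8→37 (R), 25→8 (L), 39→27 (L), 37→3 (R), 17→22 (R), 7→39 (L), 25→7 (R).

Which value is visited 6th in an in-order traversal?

3

In-order visits the left subtree, then the node, then the right subtree.
At 25: go left to 8.
  At 8: go left to 17.
    At 17: no left child.
    Visit 17.
    At 17: go right to 22.
      22 is a leaf — visit 22.
  Visit 8.
  At 8: go right to 37.
    At 37: go left to 24.
      24 is a leaf — visit 24.
    Visit 37.
    At 37: go right to 3.
      3 is a leaf — visit 3.
Visit 25.
At 25: go right to 7.
  At 7: go left to 39.
    At 39: go left to 27.
      27 is a leaf — visit 27.
    Visit 39.
    At 39: go right to 13.
      13 is a leaf — visit 13.
  Visit 7.
  At 7: no right child.
Full in-order sequence: 17, 22, 8, 24, 37, 3, 25, 27, 39, 13, 7.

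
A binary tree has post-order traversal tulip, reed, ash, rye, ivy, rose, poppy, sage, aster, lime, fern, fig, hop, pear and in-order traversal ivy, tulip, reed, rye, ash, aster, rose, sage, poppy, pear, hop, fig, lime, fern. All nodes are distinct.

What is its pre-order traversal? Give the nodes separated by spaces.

pear aster ivy rye reed tulip ash sage rose poppy hop fig fern lime

The last element of post-order is the root; it splits in-order into left and right subtrees.
Root pear: left subtree has 9 nodes {ivy, tulip, reed, rye, ash, aster, rose, sage, poppy}, right has 4 {hop, fig, lime, fern}.
  Root aster: left subtree has 5 nodes {ivy, tulip, reed, rye, ash}, right has 3 {rose, sage, poppy}.
    Root ivy: left subtree has 0 nodes { }, right has 4 {tulip, reed, rye, ash}.
      Root rye: left subtree has 2 nodes {tulip, reed}, right has 1 {ash}.
        Root reed: left subtree has 1 node {tulip}, right has 0 { }.
    Root sage: left subtree has 1 node {rose}, right has 1 {poppy}.
  Root hop: left subtree has 0 nodes { }, right has 3 {fig, lime, fern}.
    Root fig: left subtree has 0 nodes { }, right has 2 {lime, fern}.
      Root fern: left subtree has 1 node {lime}, right has 0 { }.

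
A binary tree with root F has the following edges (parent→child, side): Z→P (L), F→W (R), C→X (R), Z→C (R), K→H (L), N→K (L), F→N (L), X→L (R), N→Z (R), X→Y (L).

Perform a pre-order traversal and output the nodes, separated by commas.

F, N, K, H, Z, P, C, X, Y, L, W

Pre-order visits the node, then its left subtree, then its right subtree.
Visit F.
At F: go left to N.
  Visit N.
  At N: go left to K.
    Visit K.
    At K: go left to H.
      H is a leaf — visit H.
    At K: no right child.
  At N: go right to Z.
    Visit Z.
    At Z: go left to P.
      P is a leaf — visit P.
    At Z: go right to C.
      Visit C.
      At C: no left child.
      At C: go right to X.
        Visit X.
        At X: go left to Y.
          Y is a leaf — visit Y.
        At X: go right to L.
          L is a leaf — visit L.
At F: go right to W.
  W is a leaf — visit W.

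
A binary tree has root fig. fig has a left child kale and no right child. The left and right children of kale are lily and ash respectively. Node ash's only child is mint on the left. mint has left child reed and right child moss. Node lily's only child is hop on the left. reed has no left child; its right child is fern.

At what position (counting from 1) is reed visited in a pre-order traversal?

7

Pre-order visits the node, then its left subtree, then its right subtree.
Visit fig.
At fig: go left to kale.
  Visit kale.
  At kale: go left to lily.
    Visit lily.
    At lily: go left to hop.
      hop is a leaf — visit hop.
    At lily: no right child.
  At kale: go right to ash.
    Visit ash.
    At ash: go left to mint.
      Visit mint.
      At mint: go left to reed.
        Visit reed.
        At reed: no left child.
        At reed: go right to fern.
          fern is a leaf — visit fern.
      At mint: go right to moss.
        moss is a leaf — visit moss.
    At ash: no right child.
At fig: no right child.
Full pre-order sequence: fig, kale, lily, hop, ash, mint, reed, fern, moss.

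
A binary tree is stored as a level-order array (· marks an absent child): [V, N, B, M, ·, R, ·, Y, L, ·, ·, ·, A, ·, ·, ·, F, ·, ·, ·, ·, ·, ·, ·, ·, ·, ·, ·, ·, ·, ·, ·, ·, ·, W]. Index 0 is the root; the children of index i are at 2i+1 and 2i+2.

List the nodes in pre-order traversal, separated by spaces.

Pre-order visits the node, then its left subtree, then its right subtree.
Visit V.
At V: go left to N.
  Visit N.
  At N: go left to M.
    Visit M.
    At M: go left to Y.
      Visit Y.
      At Y: no left child.
      At Y: go right to F.
        Visit F.
        At F: no left child.
        At F: go right to W.
          W is a leaf — visit W.
    At M: go right to L.
      L is a leaf — visit L.
  At N: no right child.
At V: go right to B.
  Visit B.
  At B: go left to R.
    Visit R.
    At R: no left child.
    At R: go right to A.
      A is a leaf — visit A.
  At B: no right child.

V N M Y F W L B R A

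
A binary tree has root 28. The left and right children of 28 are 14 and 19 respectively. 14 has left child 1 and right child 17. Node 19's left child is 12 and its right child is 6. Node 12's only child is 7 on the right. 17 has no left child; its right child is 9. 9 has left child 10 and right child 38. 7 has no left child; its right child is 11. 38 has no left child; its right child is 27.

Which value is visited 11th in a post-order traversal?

6

Post-order visits the left subtree, then the right subtree, then the node.
At 28: go left to 14.
  At 14: go left to 1.
    1 is a leaf — visit 1.
  At 14: go right to 17.
    At 17: no left child.
    At 17: go right to 9.
      At 9: go left to 10.
        10 is a leaf — visit 10.
      At 9: go right to 38.
        At 38: no left child.
        At 38: go right to 27.
          27 is a leaf — visit 27.
        Visit 38.
      Visit 9.
    Visit 17.
  Visit 14.
At 28: go right to 19.
  At 19: go left to 12.
    At 12: no left child.
    At 12: go right to 7.
      At 7: no left child.
      At 7: go right to 11.
        11 is a leaf — visit 11.
      Visit 7.
    Visit 12.
  At 19: go right to 6.
    6 is a leaf — visit 6.
  Visit 19.
Visit 28.
Full post-order sequence: 1, 10, 27, 38, 9, 17, 14, 11, 7, 12, 6, 19, 28.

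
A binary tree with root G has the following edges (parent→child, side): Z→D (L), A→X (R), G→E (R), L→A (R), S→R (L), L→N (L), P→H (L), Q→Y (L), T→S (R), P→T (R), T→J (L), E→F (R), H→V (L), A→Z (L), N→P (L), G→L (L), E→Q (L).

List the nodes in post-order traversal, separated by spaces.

V H J R S T P N D Z X A L Y Q F E G

Post-order visits the left subtree, then the right subtree, then the node.
At G: go left to L.
  At L: go left to N.
    At N: go left to P.
      At P: go left to H.
        At H: go left to V.
          V is a leaf — visit V.
        At H: no right child.
        Visit H.
      At P: go right to T.
        At T: go left to J.
          J is a leaf — visit J.
        At T: go right to S.
          At S: go left to R.
            R is a leaf — visit R.
          At S: no right child.
          Visit S.
        Visit T.
      Visit P.
    At N: no right child.
    Visit N.
  At L: go right to A.
    At A: go left to Z.
      At Z: go left to D.
        D is a leaf — visit D.
      At Z: no right child.
      Visit Z.
    At A: go right to X.
      X is a leaf — visit X.
    Visit A.
  Visit L.
At G: go right to E.
  At E: go left to Q.
    At Q: go left to Y.
      Y is a leaf — visit Y.
    At Q: no right child.
    Visit Q.
  At E: go right to F.
    F is a leaf — visit F.
  Visit E.
Visit G.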